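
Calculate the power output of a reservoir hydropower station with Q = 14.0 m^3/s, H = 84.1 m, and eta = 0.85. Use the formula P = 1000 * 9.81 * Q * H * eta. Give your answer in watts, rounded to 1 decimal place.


Apply the hydropower formula P = rho * g * Q * H * eta
rho * g = 1000 * 9.81 = 9810.0
P = 9810.0 * 14.0 * 84.1 * 0.85
P = 9817749.9 W

9817749.9


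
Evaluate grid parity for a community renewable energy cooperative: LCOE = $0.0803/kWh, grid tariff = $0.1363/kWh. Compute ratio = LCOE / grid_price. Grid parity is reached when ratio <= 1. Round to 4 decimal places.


Compare LCOE to grid price:
  LCOE = $0.0803/kWh, Grid price = $0.1363/kWh
  Ratio = LCOE / grid_price = 0.0803 / 0.1363 = 0.5891
  Grid parity achieved (ratio <= 1)? yes

0.5891


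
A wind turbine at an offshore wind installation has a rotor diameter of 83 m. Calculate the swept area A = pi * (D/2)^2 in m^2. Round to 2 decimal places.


Compute the rotor radius:
  r = D / 2 = 83 / 2 = 41.5 m
Calculate swept area:
  A = pi * r^2 = pi * 41.5^2
  A = 5410.61 m^2

5410.61


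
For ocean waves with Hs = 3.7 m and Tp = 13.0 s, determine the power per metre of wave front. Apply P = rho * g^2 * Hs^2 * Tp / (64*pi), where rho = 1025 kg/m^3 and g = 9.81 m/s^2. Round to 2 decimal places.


Apply wave power formula:
  g^2 = 9.81^2 = 96.2361
  Hs^2 = 3.7^2 = 13.69
  Numerator = rho * g^2 * Hs^2 * Tp = 1025 * 96.2361 * 13.69 * 13.0 = 17555317.18
  Denominator = 64 * pi = 201.0619
  P = 17555317.18 / 201.0619 = 87312.98 W/m

87312.98


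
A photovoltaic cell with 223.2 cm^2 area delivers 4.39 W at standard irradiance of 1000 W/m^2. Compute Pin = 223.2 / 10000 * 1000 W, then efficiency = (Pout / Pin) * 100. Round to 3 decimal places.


First compute the input power:
  Pin = area_cm2 / 10000 * G = 223.2 / 10000 * 1000 = 22.32 W
Then compute efficiency:
  Efficiency = (Pout / Pin) * 100 = (4.39 / 22.32) * 100
  Efficiency = 19.668%

19.668


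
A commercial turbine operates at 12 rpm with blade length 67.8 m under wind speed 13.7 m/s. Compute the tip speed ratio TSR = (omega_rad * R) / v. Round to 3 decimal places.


Convert rotational speed to rad/s:
  omega = 12 * 2 * pi / 60 = 1.2566 rad/s
Compute tip speed:
  v_tip = omega * R = 1.2566 * 67.8 = 85.2 m/s
Tip speed ratio:
  TSR = v_tip / v_wind = 85.2 / 13.7 = 6.219

6.219


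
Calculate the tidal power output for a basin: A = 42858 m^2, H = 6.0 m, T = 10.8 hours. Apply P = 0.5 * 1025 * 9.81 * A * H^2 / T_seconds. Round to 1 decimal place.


Convert period to seconds: T = 10.8 * 3600 = 38880.0 s
H^2 = 6.0^2 = 36.0
P = 0.5 * rho * g * A * H^2 / T
P = 0.5 * 1025 * 9.81 * 42858 * 36.0 / 38880.0
P = 199512.9 W

199512.9


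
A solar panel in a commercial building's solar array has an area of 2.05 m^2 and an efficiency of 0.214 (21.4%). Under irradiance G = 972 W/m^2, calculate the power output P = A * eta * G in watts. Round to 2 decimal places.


Use the solar power formula P = A * eta * G.
Given: A = 2.05 m^2, eta = 0.214, G = 972 W/m^2
P = 2.05 * 0.214 * 972
P = 426.42 W

426.42


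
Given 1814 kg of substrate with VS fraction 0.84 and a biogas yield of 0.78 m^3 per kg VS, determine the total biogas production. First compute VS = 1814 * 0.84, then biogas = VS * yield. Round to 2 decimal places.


Compute volatile solids:
  VS = mass * VS_fraction = 1814 * 0.84 = 1523.76 kg
Calculate biogas volume:
  Biogas = VS * specific_yield = 1523.76 * 0.78
  Biogas = 1188.53 m^3

1188.53


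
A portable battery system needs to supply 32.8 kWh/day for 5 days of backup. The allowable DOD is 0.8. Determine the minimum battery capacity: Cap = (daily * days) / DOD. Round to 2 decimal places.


Total energy needed = daily * days = 32.8 * 5 = 164.0 kWh
Account for depth of discharge:
  Cap = total_energy / DOD = 164.0 / 0.8
  Cap = 205.00 kWh

205.00


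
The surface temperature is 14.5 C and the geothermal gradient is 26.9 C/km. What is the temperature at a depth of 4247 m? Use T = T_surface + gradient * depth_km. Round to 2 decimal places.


Convert depth to km: 4247 / 1000 = 4.247 km
Temperature increase = gradient * depth_km = 26.9 * 4.247 = 114.24 C
Temperature at depth = T_surface + delta_T = 14.5 + 114.24
T = 128.74 C

128.74


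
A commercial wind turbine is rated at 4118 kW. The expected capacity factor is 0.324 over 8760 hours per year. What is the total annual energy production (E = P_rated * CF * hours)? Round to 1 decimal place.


Annual energy = rated_kW * capacity_factor * hours_per_year
Given: P_rated = 4118 kW, CF = 0.324, hours = 8760
E = 4118 * 0.324 * 8760
E = 11687872.3 kWh

11687872.3


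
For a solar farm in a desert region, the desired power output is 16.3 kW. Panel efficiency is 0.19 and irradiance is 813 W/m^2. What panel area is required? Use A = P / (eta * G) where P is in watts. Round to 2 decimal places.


Convert target power to watts: P = 16.3 * 1000 = 16300.0 W
Compute denominator: eta * G = 0.19 * 813 = 154.47
Required area A = P / (eta * G) = 16300.0 / 154.47
A = 105.52 m^2

105.52


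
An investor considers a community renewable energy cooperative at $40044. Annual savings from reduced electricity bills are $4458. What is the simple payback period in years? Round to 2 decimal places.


Simple payback period = initial cost / annual savings
Payback = 40044 / 4458
Payback = 8.98 years

8.98


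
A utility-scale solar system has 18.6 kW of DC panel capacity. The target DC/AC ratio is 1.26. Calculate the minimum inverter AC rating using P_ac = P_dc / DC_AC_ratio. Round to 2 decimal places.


The inverter AC capacity is determined by the DC/AC ratio.
Given: P_dc = 18.6 kW, DC/AC ratio = 1.26
P_ac = P_dc / ratio = 18.6 / 1.26
P_ac = 14.76 kW

14.76


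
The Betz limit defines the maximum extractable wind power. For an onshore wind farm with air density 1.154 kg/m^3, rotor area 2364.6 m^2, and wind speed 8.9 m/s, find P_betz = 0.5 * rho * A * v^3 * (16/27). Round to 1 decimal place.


The Betz coefficient Cp_max = 16/27 = 0.5926
v^3 = 8.9^3 = 704.969
P_betz = 0.5 * rho * A * v^3 * Cp_max
P_betz = 0.5 * 1.154 * 2364.6 * 704.969 * 0.5926
P_betz = 569980.2 W

569980.2


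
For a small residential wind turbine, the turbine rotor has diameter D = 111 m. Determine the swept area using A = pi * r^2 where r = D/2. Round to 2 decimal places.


Compute the rotor radius:
  r = D / 2 = 111 / 2 = 55.5 m
Calculate swept area:
  A = pi * r^2 = pi * 55.5^2
  A = 9676.89 m^2

9676.89


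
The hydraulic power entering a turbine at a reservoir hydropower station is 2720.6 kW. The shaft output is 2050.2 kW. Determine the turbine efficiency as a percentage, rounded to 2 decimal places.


Turbine efficiency = (output power / input power) * 100
eta = (2050.2 / 2720.6) * 100
eta = 75.36%

75.36


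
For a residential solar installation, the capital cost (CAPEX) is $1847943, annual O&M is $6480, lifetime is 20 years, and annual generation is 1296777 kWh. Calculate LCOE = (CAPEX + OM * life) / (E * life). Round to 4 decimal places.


Total cost = CAPEX + OM * lifetime = 1847943 + 6480 * 20 = 1847943 + 129600 = 1977543
Total generation = annual * lifetime = 1296777 * 20 = 25935540 kWh
LCOE = 1977543 / 25935540
LCOE = 0.0762 $/kWh

0.0762


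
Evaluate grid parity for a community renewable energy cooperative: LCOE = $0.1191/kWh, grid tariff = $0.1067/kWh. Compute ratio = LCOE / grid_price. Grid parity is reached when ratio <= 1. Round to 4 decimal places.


Compare LCOE to grid price:
  LCOE = $0.1191/kWh, Grid price = $0.1067/kWh
  Ratio = LCOE / grid_price = 0.1191 / 0.1067 = 1.1162
  Grid parity achieved (ratio <= 1)? no

1.1162


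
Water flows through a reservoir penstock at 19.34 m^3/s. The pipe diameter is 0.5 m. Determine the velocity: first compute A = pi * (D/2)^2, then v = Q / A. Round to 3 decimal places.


Compute pipe cross-sectional area:
  A = pi * (D/2)^2 = pi * (0.5/2)^2 = 0.1963 m^2
Calculate velocity:
  v = Q / A = 19.34 / 0.1963
  v = 98.498 m/s

98.498


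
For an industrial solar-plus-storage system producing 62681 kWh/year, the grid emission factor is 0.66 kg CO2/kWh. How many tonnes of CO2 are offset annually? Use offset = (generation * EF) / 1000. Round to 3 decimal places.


CO2 offset in kg = generation * emission_factor
CO2 offset = 62681 * 0.66 = 41369.46 kg
Convert to tonnes:
  CO2 offset = 41369.46 / 1000 = 41.369 tonnes

41.369


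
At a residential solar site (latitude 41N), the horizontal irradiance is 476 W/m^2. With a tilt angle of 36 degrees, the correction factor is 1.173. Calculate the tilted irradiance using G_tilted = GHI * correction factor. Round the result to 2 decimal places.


Identify the given values:
  GHI = 476 W/m^2, tilt correction factor = 1.173
Apply the formula G_tilted = GHI * factor:
  G_tilted = 476 * 1.173
  G_tilted = 558.35 W/m^2

558.35


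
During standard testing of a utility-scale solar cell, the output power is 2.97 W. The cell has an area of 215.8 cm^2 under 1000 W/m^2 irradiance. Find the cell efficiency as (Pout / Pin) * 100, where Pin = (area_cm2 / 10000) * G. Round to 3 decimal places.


First compute the input power:
  Pin = area_cm2 / 10000 * G = 215.8 / 10000 * 1000 = 21.58 W
Then compute efficiency:
  Efficiency = (Pout / Pin) * 100 = (2.97 / 21.58) * 100
  Efficiency = 13.763%

13.763


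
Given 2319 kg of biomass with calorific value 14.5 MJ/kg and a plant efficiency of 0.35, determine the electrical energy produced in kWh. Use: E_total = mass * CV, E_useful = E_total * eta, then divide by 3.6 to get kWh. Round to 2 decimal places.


Total energy = mass * CV = 2319 * 14.5 = 33625.5 MJ
Useful energy = total * eta = 33625.5 * 0.35 = 11768.93 MJ
Convert to kWh: 11768.93 / 3.6
Useful energy = 3269.15 kWh

3269.15


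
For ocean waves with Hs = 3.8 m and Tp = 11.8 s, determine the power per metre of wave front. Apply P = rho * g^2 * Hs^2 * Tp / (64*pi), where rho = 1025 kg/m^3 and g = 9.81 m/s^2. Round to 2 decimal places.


Apply wave power formula:
  g^2 = 9.81^2 = 96.2361
  Hs^2 = 3.8^2 = 14.44
  Numerator = rho * g^2 * Hs^2 * Tp = 1025 * 96.2361 * 14.44 * 11.8 = 16807808.09
  Denominator = 64 * pi = 201.0619
  P = 16807808.09 / 201.0619 = 83595.18 W/m

83595.18


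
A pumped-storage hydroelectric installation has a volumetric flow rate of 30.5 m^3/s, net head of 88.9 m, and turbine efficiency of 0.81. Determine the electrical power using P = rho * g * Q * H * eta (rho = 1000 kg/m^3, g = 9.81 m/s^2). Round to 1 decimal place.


Apply the hydropower formula P = rho * g * Q * H * eta
rho * g = 1000 * 9.81 = 9810.0
P = 9810.0 * 30.5 * 88.9 * 0.81
P = 21545452.8 W

21545452.8


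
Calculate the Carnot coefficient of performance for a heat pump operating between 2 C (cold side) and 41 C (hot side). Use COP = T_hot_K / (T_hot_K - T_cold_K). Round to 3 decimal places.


Convert to Kelvin:
  T_hot = 41 + 273.15 = 314.15 K
  T_cold = 2 + 273.15 = 275.15 K
Apply Carnot COP formula:
  COP = T_hot_K / (T_hot_K - T_cold_K) = 314.15 / 39.0
  COP = 8.055

8.055


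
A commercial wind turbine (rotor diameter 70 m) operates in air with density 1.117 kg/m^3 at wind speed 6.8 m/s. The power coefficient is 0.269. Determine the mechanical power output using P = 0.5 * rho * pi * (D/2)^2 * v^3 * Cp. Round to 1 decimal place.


Step 1 -- Compute swept area:
  A = pi * (D/2)^2 = pi * (70/2)^2 = 3848.45 m^2
Step 2 -- Apply wind power equation:
  P = 0.5 * rho * A * v^3 * Cp
  v^3 = 6.8^3 = 314.432
  P = 0.5 * 1.117 * 3848.45 * 314.432 * 0.269
  P = 181797.6 W

181797.6


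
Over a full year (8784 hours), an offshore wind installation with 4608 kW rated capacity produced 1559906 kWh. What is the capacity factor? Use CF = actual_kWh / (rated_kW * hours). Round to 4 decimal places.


Capacity factor = actual output / maximum possible output
Maximum possible = rated * hours = 4608 * 8784 = 40476672 kWh
CF = 1559906 / 40476672
CF = 0.0385

0.0385


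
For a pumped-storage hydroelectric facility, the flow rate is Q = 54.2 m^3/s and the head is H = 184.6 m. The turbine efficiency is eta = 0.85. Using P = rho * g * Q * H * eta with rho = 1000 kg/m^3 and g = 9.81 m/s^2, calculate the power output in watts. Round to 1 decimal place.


Apply the hydropower formula P = rho * g * Q * H * eta
rho * g = 1000 * 9.81 = 9810.0
P = 9810.0 * 54.2 * 184.6 * 0.85
P = 83429360.8 W

83429360.8


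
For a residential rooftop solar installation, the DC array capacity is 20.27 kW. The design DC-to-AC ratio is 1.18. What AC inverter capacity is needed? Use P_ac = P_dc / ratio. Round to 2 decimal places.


The inverter AC capacity is determined by the DC/AC ratio.
Given: P_dc = 20.27 kW, DC/AC ratio = 1.18
P_ac = P_dc / ratio = 20.27 / 1.18
P_ac = 17.18 kW

17.18


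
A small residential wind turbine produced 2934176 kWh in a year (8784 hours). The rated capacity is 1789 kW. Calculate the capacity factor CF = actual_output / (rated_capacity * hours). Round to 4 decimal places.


Capacity factor = actual output / maximum possible output
Maximum possible = rated * hours = 1789 * 8784 = 15714576 kWh
CF = 2934176 / 15714576
CF = 0.1867

0.1867


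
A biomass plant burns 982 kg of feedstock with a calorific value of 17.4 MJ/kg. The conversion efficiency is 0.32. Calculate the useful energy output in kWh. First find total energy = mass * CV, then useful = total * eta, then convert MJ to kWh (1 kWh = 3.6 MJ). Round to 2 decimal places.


Total energy = mass * CV = 982 * 17.4 = 17086.8 MJ
Useful energy = total * eta = 17086.8 * 0.32 = 5467.78 MJ
Convert to kWh: 5467.78 / 3.6
Useful energy = 1518.83 kWh

1518.83


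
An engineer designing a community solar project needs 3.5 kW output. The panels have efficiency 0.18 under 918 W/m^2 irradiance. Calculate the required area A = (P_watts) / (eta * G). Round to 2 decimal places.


Convert target power to watts: P = 3.5 * 1000 = 3500.0 W
Compute denominator: eta * G = 0.18 * 918 = 165.24
Required area A = P / (eta * G) = 3500.0 / 165.24
A = 21.18 m^2

21.18


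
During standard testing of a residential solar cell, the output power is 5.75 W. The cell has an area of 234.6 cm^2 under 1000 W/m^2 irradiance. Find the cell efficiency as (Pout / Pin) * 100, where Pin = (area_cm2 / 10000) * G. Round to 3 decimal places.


First compute the input power:
  Pin = area_cm2 / 10000 * G = 234.6 / 10000 * 1000 = 23.46 W
Then compute efficiency:
  Efficiency = (Pout / Pin) * 100 = (5.75 / 23.46) * 100
  Efficiency = 24.510%

24.510


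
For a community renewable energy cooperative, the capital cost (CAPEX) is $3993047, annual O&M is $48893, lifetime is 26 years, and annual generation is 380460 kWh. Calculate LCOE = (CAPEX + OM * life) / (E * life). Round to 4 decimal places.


Total cost = CAPEX + OM * lifetime = 3993047 + 48893 * 26 = 3993047 + 1271218 = 5264265
Total generation = annual * lifetime = 380460 * 26 = 9891960 kWh
LCOE = 5264265 / 9891960
LCOE = 0.5322 $/kWh

0.5322


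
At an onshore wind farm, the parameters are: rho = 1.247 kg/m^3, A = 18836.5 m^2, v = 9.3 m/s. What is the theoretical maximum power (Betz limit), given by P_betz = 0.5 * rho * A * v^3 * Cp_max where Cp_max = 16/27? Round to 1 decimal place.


The Betz coefficient Cp_max = 16/27 = 0.5926
v^3 = 9.3^3 = 804.357
P_betz = 0.5 * rho * A * v^3 * Cp_max
P_betz = 0.5 * 1.247 * 18836.5 * 804.357 * 0.5926
P_betz = 5598113.9 W

5598113.9


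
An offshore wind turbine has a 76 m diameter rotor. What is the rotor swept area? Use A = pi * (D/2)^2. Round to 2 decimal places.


Compute the rotor radius:
  r = D / 2 = 76 / 2 = 38.0 m
Calculate swept area:
  A = pi * r^2 = pi * 38.0^2
  A = 4536.46 m^2

4536.46


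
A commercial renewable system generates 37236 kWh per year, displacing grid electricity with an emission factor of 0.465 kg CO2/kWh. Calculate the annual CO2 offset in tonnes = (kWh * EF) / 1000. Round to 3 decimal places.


CO2 offset in kg = generation * emission_factor
CO2 offset = 37236 * 0.465 = 17314.74 kg
Convert to tonnes:
  CO2 offset = 17314.74 / 1000 = 17.315 tonnes

17.315


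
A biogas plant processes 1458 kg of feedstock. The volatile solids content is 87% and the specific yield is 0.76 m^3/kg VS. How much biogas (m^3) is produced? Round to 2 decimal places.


Compute volatile solids:
  VS = mass * VS_fraction = 1458 * 0.87 = 1268.46 kg
Calculate biogas volume:
  Biogas = VS * specific_yield = 1268.46 * 0.76
  Biogas = 964.03 m^3

964.03


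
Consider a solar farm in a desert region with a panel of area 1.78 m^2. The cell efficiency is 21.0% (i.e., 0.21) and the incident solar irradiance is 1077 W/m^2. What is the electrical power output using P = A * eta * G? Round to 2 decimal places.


Use the solar power formula P = A * eta * G.
Given: A = 1.78 m^2, eta = 0.21, G = 1077 W/m^2
P = 1.78 * 0.21 * 1077
P = 402.58 W

402.58


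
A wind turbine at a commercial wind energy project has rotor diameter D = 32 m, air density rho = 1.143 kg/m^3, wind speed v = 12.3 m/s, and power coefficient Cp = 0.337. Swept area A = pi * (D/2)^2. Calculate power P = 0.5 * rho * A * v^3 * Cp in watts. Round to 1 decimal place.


Step 1 -- Compute swept area:
  A = pi * (D/2)^2 = pi * (32/2)^2 = 804.25 m^2
Step 2 -- Apply wind power equation:
  P = 0.5 * rho * A * v^3 * Cp
  v^3 = 12.3^3 = 1860.867
  P = 0.5 * 1.143 * 804.25 * 1860.867 * 0.337
  P = 288238.0 W

288238.0


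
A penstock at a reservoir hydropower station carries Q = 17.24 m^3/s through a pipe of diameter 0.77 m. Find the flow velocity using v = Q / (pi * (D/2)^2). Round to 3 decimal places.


Compute pipe cross-sectional area:
  A = pi * (D/2)^2 = pi * (0.77/2)^2 = 0.4657 m^2
Calculate velocity:
  v = Q / A = 17.24 / 0.4657
  v = 37.023 m/s

37.023


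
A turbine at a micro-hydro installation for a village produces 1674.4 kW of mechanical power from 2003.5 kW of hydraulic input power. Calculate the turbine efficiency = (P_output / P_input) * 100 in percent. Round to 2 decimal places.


Turbine efficiency = (output power / input power) * 100
eta = (1674.4 / 2003.5) * 100
eta = 83.57%

83.57


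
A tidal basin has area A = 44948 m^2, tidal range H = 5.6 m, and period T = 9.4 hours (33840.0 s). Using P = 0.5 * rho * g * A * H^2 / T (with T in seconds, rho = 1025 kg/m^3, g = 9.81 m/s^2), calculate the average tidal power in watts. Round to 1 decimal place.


Convert period to seconds: T = 9.4 * 3600 = 33840.0 s
H^2 = 5.6^2 = 31.36
P = 0.5 * rho * g * A * H^2 / T
P = 0.5 * 1025 * 9.81 * 44948 * 31.36 / 33840.0
P = 209420.4 W

209420.4


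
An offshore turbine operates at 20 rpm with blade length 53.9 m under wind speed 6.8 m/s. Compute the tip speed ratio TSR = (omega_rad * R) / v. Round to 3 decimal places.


Convert rotational speed to rad/s:
  omega = 20 * 2 * pi / 60 = 2.0944 rad/s
Compute tip speed:
  v_tip = omega * R = 2.0944 * 53.9 = 112.888 m/s
Tip speed ratio:
  TSR = v_tip / v_wind = 112.888 / 6.8 = 16.601

16.601


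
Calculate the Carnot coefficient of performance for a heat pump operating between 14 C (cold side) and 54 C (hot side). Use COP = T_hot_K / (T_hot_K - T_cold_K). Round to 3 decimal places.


Convert to Kelvin:
  T_hot = 54 + 273.15 = 327.15 K
  T_cold = 14 + 273.15 = 287.15 K
Apply Carnot COP formula:
  COP = T_hot_K / (T_hot_K - T_cold_K) = 327.15 / 40.0
  COP = 8.179

8.179


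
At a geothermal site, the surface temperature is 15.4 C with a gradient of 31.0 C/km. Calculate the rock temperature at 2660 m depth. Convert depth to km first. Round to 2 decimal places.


Convert depth to km: 2660 / 1000 = 2.66 km
Temperature increase = gradient * depth_km = 31.0 * 2.66 = 82.46 C
Temperature at depth = T_surface + delta_T = 15.4 + 82.46
T = 97.86 C

97.86


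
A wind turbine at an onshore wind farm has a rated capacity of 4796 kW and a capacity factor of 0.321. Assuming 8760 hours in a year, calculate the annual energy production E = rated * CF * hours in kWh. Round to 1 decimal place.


Annual energy = rated_kW * capacity_factor * hours_per_year
Given: P_rated = 4796 kW, CF = 0.321, hours = 8760
E = 4796 * 0.321 * 8760
E = 13486160.2 kWh

13486160.2


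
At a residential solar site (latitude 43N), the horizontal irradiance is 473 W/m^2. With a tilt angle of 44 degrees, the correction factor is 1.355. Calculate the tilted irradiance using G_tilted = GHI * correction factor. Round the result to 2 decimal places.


Identify the given values:
  GHI = 473 W/m^2, tilt correction factor = 1.355
Apply the formula G_tilted = GHI * factor:
  G_tilted = 473 * 1.355
  G_tilted = 640.92 W/m^2

640.92


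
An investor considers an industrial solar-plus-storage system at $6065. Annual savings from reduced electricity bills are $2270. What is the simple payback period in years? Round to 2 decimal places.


Simple payback period = initial cost / annual savings
Payback = 6065 / 2270
Payback = 2.67 years

2.67


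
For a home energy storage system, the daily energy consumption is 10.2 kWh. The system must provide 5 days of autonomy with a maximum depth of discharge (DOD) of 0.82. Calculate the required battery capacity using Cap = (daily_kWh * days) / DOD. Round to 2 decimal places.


Total energy needed = daily * days = 10.2 * 5 = 51.0 kWh
Account for depth of discharge:
  Cap = total_energy / DOD = 51.0 / 0.82
  Cap = 62.20 kWh

62.20


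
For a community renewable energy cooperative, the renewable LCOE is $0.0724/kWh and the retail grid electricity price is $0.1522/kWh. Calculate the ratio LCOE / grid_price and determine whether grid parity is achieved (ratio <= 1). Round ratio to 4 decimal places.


Compare LCOE to grid price:
  LCOE = $0.0724/kWh, Grid price = $0.1522/kWh
  Ratio = LCOE / grid_price = 0.0724 / 0.1522 = 0.4757
  Grid parity achieved (ratio <= 1)? yes

0.4757


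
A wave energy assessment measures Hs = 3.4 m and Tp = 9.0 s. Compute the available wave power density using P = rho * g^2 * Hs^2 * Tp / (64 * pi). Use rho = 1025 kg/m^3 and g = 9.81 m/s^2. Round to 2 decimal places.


Apply wave power formula:
  g^2 = 9.81^2 = 96.2361
  Hs^2 = 3.4^2 = 11.56
  Numerator = rho * g^2 * Hs^2 * Tp = 1025 * 96.2361 * 11.56 * 9.0 = 10262713.94
  Denominator = 64 * pi = 201.0619
  P = 10262713.94 / 201.0619 = 51042.55 W/m

51042.55


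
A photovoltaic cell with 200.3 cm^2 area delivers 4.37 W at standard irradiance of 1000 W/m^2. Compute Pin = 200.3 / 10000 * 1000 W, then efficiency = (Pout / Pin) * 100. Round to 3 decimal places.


First compute the input power:
  Pin = area_cm2 / 10000 * G = 200.3 / 10000 * 1000 = 20.03 W
Then compute efficiency:
  Efficiency = (Pout / Pin) * 100 = (4.37 / 20.03) * 100
  Efficiency = 21.817%

21.817


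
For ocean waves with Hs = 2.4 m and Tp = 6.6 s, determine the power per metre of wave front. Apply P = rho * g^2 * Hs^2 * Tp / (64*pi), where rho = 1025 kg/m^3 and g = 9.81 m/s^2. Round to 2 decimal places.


Apply wave power formula:
  g^2 = 9.81^2 = 96.2361
  Hs^2 = 2.4^2 = 5.76
  Numerator = rho * g^2 * Hs^2 * Tp = 1025 * 96.2361 * 5.76 * 6.6 = 3749974.37
  Denominator = 64 * pi = 201.0619
  P = 3749974.37 / 201.0619 = 18650.84 W/m

18650.84


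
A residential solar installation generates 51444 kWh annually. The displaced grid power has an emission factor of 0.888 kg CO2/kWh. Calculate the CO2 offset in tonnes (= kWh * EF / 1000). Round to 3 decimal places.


CO2 offset in kg = generation * emission_factor
CO2 offset = 51444 * 0.888 = 45682.27 kg
Convert to tonnes:
  CO2 offset = 45682.27 / 1000 = 45.682 tonnes

45.682


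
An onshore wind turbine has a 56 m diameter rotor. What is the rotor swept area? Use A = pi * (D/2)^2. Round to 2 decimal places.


Compute the rotor radius:
  r = D / 2 = 56 / 2 = 28.0 m
Calculate swept area:
  A = pi * r^2 = pi * 28.0^2
  A = 2463.01 m^2

2463.01


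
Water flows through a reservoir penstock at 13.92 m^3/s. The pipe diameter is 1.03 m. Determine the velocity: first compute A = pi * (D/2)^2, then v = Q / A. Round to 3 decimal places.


Compute pipe cross-sectional area:
  A = pi * (D/2)^2 = pi * (1.03/2)^2 = 0.8332 m^2
Calculate velocity:
  v = Q / A = 13.92 / 0.8332
  v = 16.706 m/s

16.706


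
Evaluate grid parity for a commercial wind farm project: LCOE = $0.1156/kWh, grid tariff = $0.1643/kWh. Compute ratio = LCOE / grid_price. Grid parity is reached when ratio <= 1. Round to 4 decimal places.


Compare LCOE to grid price:
  LCOE = $0.1156/kWh, Grid price = $0.1643/kWh
  Ratio = LCOE / grid_price = 0.1156 / 0.1643 = 0.7036
  Grid parity achieved (ratio <= 1)? yes

0.7036


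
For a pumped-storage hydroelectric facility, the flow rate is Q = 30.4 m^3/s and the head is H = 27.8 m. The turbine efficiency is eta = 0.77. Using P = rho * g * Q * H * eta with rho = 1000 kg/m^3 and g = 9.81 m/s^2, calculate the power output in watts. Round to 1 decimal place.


Apply the hydropower formula P = rho * g * Q * H * eta
rho * g = 1000 * 9.81 = 9810.0
P = 9810.0 * 30.4 * 27.8 * 0.77
P = 6383782.9 W

6383782.9


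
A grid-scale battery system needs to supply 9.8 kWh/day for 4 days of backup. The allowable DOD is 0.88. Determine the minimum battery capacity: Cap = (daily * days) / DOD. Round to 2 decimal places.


Total energy needed = daily * days = 9.8 * 4 = 39.2 kWh
Account for depth of discharge:
  Cap = total_energy / DOD = 39.2 / 0.88
  Cap = 44.55 kWh

44.55


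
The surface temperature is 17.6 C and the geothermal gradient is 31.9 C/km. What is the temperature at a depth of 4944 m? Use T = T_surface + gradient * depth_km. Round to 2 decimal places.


Convert depth to km: 4944 / 1000 = 4.944 km
Temperature increase = gradient * depth_km = 31.9 * 4.944 = 157.71 C
Temperature at depth = T_surface + delta_T = 17.6 + 157.71
T = 175.31 C

175.31


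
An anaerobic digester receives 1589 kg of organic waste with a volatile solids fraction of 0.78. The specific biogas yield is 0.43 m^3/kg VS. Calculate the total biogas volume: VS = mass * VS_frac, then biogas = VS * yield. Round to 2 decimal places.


Compute volatile solids:
  VS = mass * VS_fraction = 1589 * 0.78 = 1239.42 kg
Calculate biogas volume:
  Biogas = VS * specific_yield = 1239.42 * 0.43
  Biogas = 532.95 m^3

532.95


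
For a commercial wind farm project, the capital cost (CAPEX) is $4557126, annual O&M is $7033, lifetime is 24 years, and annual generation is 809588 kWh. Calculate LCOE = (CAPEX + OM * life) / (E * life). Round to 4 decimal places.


Total cost = CAPEX + OM * lifetime = 4557126 + 7033 * 24 = 4557126 + 168792 = 4725918
Total generation = annual * lifetime = 809588 * 24 = 19430112 kWh
LCOE = 4725918 / 19430112
LCOE = 0.2432 $/kWh

0.2432


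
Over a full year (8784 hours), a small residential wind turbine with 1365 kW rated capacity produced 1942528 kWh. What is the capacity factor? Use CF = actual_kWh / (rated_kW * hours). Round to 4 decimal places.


Capacity factor = actual output / maximum possible output
Maximum possible = rated * hours = 1365 * 8784 = 11990160 kWh
CF = 1942528 / 11990160
CF = 0.1620

0.1620


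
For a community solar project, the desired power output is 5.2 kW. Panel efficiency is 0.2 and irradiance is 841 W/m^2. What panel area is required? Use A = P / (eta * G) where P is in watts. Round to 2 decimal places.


Convert target power to watts: P = 5.2 * 1000 = 5200.0 W
Compute denominator: eta * G = 0.2 * 841 = 168.2
Required area A = P / (eta * G) = 5200.0 / 168.2
A = 30.92 m^2

30.92


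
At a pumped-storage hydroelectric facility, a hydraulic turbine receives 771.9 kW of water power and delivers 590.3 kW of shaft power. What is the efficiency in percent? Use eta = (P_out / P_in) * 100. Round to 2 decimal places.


Turbine efficiency = (output power / input power) * 100
eta = (590.3 / 771.9) * 100
eta = 76.47%

76.47


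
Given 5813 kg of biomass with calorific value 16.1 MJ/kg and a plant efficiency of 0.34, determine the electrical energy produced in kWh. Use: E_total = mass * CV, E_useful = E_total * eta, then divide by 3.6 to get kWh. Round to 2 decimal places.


Total energy = mass * CV = 5813 * 16.1 = 93589.3 MJ
Useful energy = total * eta = 93589.3 * 0.34 = 31820.36 MJ
Convert to kWh: 31820.36 / 3.6
Useful energy = 8838.99 kWh

8838.99


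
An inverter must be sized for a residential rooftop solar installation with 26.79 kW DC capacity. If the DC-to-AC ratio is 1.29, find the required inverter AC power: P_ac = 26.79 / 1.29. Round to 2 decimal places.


The inverter AC capacity is determined by the DC/AC ratio.
Given: P_dc = 26.79 kW, DC/AC ratio = 1.29
P_ac = P_dc / ratio = 26.79 / 1.29
P_ac = 20.77 kW

20.77


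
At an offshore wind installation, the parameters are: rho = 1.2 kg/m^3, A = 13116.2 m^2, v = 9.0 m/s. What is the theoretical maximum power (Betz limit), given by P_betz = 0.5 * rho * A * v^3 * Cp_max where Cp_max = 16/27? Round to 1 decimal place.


The Betz coefficient Cp_max = 16/27 = 0.5926
v^3 = 9.0^3 = 729.0
P_betz = 0.5 * rho * A * v^3 * Cp_max
P_betz = 0.5 * 1.2 * 13116.2 * 729.0 * 0.5926
P_betz = 3399719.0 W

3399719.0


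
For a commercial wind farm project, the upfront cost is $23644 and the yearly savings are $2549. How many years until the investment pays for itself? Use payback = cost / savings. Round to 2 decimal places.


Simple payback period = initial cost / annual savings
Payback = 23644 / 2549
Payback = 9.28 years

9.28


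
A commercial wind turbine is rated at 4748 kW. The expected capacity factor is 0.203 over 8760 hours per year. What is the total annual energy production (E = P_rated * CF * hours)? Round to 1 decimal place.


Annual energy = rated_kW * capacity_factor * hours_per_year
Given: P_rated = 4748 kW, CF = 0.203, hours = 8760
E = 4748 * 0.203 * 8760
E = 8443273.4 kWh

8443273.4


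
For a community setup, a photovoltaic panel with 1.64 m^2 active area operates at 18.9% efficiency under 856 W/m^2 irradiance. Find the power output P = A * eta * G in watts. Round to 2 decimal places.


Use the solar power formula P = A * eta * G.
Given: A = 1.64 m^2, eta = 0.189, G = 856 W/m^2
P = 1.64 * 0.189 * 856
P = 265.33 W

265.33


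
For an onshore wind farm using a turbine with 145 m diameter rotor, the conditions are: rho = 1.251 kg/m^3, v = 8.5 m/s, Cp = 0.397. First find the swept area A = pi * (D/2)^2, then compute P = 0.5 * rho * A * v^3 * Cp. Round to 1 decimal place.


Step 1 -- Compute swept area:
  A = pi * (D/2)^2 = pi * (145/2)^2 = 16513.0 m^2
Step 2 -- Apply wind power equation:
  P = 0.5 * rho * A * v^3 * Cp
  v^3 = 8.5^3 = 614.125
  P = 0.5 * 1.251 * 16513.0 * 614.125 * 0.397
  P = 2518259.5 W

2518259.5


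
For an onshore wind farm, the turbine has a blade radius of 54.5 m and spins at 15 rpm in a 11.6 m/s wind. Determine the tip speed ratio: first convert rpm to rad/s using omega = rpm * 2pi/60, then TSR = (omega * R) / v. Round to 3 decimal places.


Convert rotational speed to rad/s:
  omega = 15 * 2 * pi / 60 = 1.5708 rad/s
Compute tip speed:
  v_tip = omega * R = 1.5708 * 54.5 = 85.608 m/s
Tip speed ratio:
  TSR = v_tip / v_wind = 85.608 / 11.6 = 7.380

7.380


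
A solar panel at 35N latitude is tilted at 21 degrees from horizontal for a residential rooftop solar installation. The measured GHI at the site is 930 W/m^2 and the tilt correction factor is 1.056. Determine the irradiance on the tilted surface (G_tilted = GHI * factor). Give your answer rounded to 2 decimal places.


Identify the given values:
  GHI = 930 W/m^2, tilt correction factor = 1.056
Apply the formula G_tilted = GHI * factor:
  G_tilted = 930 * 1.056
  G_tilted = 982.08 W/m^2

982.08


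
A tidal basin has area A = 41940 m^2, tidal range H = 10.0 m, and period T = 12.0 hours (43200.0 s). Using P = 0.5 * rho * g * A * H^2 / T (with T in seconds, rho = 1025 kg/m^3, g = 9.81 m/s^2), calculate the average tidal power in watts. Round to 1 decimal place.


Convert period to seconds: T = 12.0 * 3600 = 43200.0 s
H^2 = 10.0^2 = 100.0
P = 0.5 * rho * g * A * H^2 / T
P = 0.5 * 1025 * 9.81 * 41940 * 100.0 / 43200.0
P = 488098.6 W

488098.6


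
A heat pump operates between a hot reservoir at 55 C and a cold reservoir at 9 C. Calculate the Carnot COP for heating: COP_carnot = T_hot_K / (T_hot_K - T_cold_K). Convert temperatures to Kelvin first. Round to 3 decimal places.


Convert to Kelvin:
  T_hot = 55 + 273.15 = 328.15 K
  T_cold = 9 + 273.15 = 282.15 K
Apply Carnot COP formula:
  COP = T_hot_K / (T_hot_K - T_cold_K) = 328.15 / 46.0
  COP = 7.134

7.134


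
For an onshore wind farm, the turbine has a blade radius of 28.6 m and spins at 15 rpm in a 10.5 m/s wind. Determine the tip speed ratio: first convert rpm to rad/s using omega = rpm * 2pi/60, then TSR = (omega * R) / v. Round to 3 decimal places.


Convert rotational speed to rad/s:
  omega = 15 * 2 * pi / 60 = 1.5708 rad/s
Compute tip speed:
  v_tip = omega * R = 1.5708 * 28.6 = 44.925 m/s
Tip speed ratio:
  TSR = v_tip / v_wind = 44.925 / 10.5 = 4.279

4.279


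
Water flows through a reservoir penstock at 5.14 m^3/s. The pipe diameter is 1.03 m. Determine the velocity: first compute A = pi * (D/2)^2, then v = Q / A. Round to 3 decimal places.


Compute pipe cross-sectional area:
  A = pi * (D/2)^2 = pi * (1.03/2)^2 = 0.8332 m^2
Calculate velocity:
  v = Q / A = 5.14 / 0.8332
  v = 6.169 m/s

6.169


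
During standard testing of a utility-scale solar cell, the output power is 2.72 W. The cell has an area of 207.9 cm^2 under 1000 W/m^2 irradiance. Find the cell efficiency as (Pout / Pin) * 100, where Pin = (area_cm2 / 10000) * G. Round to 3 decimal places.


First compute the input power:
  Pin = area_cm2 / 10000 * G = 207.9 / 10000 * 1000 = 20.79 W
Then compute efficiency:
  Efficiency = (Pout / Pin) * 100 = (2.72 / 20.79) * 100
  Efficiency = 13.083%

13.083


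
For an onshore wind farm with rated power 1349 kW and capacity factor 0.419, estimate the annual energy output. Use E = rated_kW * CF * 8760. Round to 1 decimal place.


Annual energy = rated_kW * capacity_factor * hours_per_year
Given: P_rated = 1349 kW, CF = 0.419, hours = 8760
E = 1349 * 0.419 * 8760
E = 4951423.6 kWh

4951423.6


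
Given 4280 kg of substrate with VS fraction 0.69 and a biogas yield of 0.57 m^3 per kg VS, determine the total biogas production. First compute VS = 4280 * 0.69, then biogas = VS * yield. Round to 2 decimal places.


Compute volatile solids:
  VS = mass * VS_fraction = 4280 * 0.69 = 2953.2 kg
Calculate biogas volume:
  Biogas = VS * specific_yield = 2953.2 * 0.57
  Biogas = 1683.32 m^3

1683.32


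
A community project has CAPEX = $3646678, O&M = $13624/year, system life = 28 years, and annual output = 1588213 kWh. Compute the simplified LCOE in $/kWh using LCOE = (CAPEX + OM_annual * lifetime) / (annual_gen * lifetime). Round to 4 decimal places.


Total cost = CAPEX + OM * lifetime = 3646678 + 13624 * 28 = 3646678 + 381472 = 4028150
Total generation = annual * lifetime = 1588213 * 28 = 44469964 kWh
LCOE = 4028150 / 44469964
LCOE = 0.0906 $/kWh

0.0906


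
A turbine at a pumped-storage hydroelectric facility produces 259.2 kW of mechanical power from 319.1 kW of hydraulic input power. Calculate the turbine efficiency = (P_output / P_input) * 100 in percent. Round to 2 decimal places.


Turbine efficiency = (output power / input power) * 100
eta = (259.2 / 319.1) * 100
eta = 81.23%

81.23


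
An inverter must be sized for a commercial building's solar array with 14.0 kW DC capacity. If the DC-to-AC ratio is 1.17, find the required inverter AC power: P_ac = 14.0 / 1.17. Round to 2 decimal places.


The inverter AC capacity is determined by the DC/AC ratio.
Given: P_dc = 14.0 kW, DC/AC ratio = 1.17
P_ac = P_dc / ratio = 14.0 / 1.17
P_ac = 11.97 kW

11.97


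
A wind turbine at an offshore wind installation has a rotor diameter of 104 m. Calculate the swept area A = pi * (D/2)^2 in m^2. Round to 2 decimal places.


Compute the rotor radius:
  r = D / 2 = 104 / 2 = 52.0 m
Calculate swept area:
  A = pi * r^2 = pi * 52.0^2
  A = 8494.87 m^2

8494.87


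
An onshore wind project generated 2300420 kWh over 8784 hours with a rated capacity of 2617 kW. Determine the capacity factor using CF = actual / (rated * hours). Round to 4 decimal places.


Capacity factor = actual output / maximum possible output
Maximum possible = rated * hours = 2617 * 8784 = 22987728 kWh
CF = 2300420 / 22987728
CF = 0.1001

0.1001


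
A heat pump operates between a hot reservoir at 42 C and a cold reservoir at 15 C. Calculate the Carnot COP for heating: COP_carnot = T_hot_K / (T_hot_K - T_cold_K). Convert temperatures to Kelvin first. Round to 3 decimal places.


Convert to Kelvin:
  T_hot = 42 + 273.15 = 315.15 K
  T_cold = 15 + 273.15 = 288.15 K
Apply Carnot COP formula:
  COP = T_hot_K / (T_hot_K - T_cold_K) = 315.15 / 27.0
  COP = 11.672

11.672


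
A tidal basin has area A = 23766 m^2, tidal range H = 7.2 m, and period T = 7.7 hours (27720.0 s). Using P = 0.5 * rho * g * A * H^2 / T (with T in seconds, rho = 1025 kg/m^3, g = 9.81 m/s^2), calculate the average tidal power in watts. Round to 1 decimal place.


Convert period to seconds: T = 7.7 * 3600 = 27720.0 s
H^2 = 7.2^2 = 51.84
P = 0.5 * rho * g * A * H^2 / T
P = 0.5 * 1025 * 9.81 * 23766 * 51.84 / 27720.0
P = 223455.3 W

223455.3


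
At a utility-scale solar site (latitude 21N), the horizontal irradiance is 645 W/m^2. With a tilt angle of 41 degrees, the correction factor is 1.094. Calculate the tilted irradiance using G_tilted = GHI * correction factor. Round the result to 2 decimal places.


Identify the given values:
  GHI = 645 W/m^2, tilt correction factor = 1.094
Apply the formula G_tilted = GHI * factor:
  G_tilted = 645 * 1.094
  G_tilted = 705.63 W/m^2

705.63


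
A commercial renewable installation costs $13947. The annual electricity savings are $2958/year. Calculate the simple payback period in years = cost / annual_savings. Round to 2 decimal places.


Simple payback period = initial cost / annual savings
Payback = 13947 / 2958
Payback = 4.72 years

4.72


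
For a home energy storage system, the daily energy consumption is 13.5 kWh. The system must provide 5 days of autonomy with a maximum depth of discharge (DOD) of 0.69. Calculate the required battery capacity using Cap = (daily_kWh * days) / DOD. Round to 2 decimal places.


Total energy needed = daily * days = 13.5 * 5 = 67.5 kWh
Account for depth of discharge:
  Cap = total_energy / DOD = 67.5 / 0.69
  Cap = 97.83 kWh

97.83


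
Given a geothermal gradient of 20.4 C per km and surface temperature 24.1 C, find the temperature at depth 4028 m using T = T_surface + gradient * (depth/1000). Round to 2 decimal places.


Convert depth to km: 4028 / 1000 = 4.028 km
Temperature increase = gradient * depth_km = 20.4 * 4.028 = 82.17 C
Temperature at depth = T_surface + delta_T = 24.1 + 82.17
T = 106.27 C

106.27


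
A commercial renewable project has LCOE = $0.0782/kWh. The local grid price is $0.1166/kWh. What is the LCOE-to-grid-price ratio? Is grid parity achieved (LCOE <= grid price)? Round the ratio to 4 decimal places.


Compare LCOE to grid price:
  LCOE = $0.0782/kWh, Grid price = $0.1166/kWh
  Ratio = LCOE / grid_price = 0.0782 / 0.1166 = 0.6707
  Grid parity achieved (ratio <= 1)? yes

0.6707


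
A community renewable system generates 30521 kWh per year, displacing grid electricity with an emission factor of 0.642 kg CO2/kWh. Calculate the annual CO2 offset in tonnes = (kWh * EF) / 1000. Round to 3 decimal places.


CO2 offset in kg = generation * emission_factor
CO2 offset = 30521 * 0.642 = 19594.48 kg
Convert to tonnes:
  CO2 offset = 19594.48 / 1000 = 19.594 tonnes

19.594


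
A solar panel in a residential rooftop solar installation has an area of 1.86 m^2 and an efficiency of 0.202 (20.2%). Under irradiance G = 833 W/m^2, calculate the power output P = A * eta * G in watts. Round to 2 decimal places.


Use the solar power formula P = A * eta * G.
Given: A = 1.86 m^2, eta = 0.202, G = 833 W/m^2
P = 1.86 * 0.202 * 833
P = 312.97 W

312.97


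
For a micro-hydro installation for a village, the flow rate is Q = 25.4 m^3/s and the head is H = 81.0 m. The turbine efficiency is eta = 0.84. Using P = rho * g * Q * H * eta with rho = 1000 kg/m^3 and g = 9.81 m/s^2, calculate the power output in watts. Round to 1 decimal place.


Apply the hydropower formula P = rho * g * Q * H * eta
rho * g = 1000 * 9.81 = 9810.0
P = 9810.0 * 25.4 * 81.0 * 0.84
P = 16953799.0 W

16953799.0
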